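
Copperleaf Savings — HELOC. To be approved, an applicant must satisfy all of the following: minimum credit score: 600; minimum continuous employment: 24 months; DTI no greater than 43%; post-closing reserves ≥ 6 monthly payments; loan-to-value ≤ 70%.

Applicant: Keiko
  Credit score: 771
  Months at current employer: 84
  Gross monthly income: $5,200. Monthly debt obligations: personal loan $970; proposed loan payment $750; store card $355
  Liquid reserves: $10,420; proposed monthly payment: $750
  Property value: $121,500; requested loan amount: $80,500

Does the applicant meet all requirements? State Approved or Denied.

Credit score 771 ≥ 600 (meets)
Employment 84 ≥ 24 months
Total monthly debts = (970 + 750 + 355) = 2,075. DTI: 2,075 ÷ 5,200 = 39.9%, within the 43% cap
Reserves = 10,420/750 = 13.9 months ≥ 6
Loan-to-value = 80,500/121,500 = 66.3% — pass (70% max)
All criteria satisfied.

Approved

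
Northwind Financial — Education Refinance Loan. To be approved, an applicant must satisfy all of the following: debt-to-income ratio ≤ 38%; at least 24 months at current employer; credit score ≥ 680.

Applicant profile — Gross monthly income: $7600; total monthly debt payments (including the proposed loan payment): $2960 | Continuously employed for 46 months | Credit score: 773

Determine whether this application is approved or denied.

Denied

DTI: 2,960 ÷ 7,600 = 38.9%, exceeds the 38% cap
Employment 46 ≥ 24 months
Credit score 773 ≥ 680 (meets)
Fails on DTI.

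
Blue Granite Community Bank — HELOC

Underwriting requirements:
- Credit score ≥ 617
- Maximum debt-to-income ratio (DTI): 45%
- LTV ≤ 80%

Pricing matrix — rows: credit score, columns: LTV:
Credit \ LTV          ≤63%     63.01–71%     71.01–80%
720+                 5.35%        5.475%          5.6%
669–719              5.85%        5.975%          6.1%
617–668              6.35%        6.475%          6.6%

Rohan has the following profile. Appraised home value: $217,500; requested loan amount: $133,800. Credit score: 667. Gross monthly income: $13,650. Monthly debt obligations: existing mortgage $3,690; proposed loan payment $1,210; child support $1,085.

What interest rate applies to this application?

Credit score 667 ≥ 617; Total monthly debts = (3,690 + 1,210 + 1,085) = 5,985. Debt-to-income = 5,985/13,650 = 43.8% — meets 45% limit
LTV = 133,800/217,500 = 61.5% ≤ 80%
Credit 667 → row 617–668; LTV 61.5% → column ≤63%. Grid cell → 6.35%.

6.35%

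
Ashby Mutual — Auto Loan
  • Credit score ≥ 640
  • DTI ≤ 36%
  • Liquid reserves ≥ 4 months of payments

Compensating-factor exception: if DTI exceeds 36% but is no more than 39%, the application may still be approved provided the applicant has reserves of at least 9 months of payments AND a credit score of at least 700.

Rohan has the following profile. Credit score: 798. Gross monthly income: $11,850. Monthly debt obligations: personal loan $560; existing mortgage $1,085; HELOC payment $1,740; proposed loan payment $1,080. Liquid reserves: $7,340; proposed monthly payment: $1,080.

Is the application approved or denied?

Credit score 798 ≥ 640 (meets base)
Total debts = (560 + 1,085 + 1,740 + 1,080) = 4,465. DTI: 4,465 ÷ 11,850 = 37.7%, over the 36% base limit.
Liquid reserves cover 7,340/1,080 = 6.8 months — ≥ 4 required
DTI 37.7% is within the 36%–39% exception band; checking compensating factors.
Reserves 6.8 < 9 months; credit score 798 ≥ 700.
Override conditions not both satisfied; exception does not apply.

Denied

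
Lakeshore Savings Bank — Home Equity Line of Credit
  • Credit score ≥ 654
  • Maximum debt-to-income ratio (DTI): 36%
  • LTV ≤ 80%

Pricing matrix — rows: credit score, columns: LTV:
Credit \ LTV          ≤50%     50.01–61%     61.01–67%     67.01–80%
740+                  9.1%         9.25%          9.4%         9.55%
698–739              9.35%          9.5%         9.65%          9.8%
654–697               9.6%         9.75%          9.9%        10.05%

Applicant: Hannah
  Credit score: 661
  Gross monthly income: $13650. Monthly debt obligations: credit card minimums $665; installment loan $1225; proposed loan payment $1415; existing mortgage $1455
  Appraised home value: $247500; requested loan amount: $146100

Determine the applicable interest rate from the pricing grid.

Credit score 661 ≥ 654; Total monthly debts = (665 + 1,225 + 1,415 + 1,455) = 4,760. Debt-to-income = 4,760/13,650 = 34.9% — meets 36% limit
LTV = 146,100/247,500 = 59% ≤ 80%
Credit 661 → row 654–697; LTV 59% → column 50.01–61%. Grid cell → 9.75%.

9.75%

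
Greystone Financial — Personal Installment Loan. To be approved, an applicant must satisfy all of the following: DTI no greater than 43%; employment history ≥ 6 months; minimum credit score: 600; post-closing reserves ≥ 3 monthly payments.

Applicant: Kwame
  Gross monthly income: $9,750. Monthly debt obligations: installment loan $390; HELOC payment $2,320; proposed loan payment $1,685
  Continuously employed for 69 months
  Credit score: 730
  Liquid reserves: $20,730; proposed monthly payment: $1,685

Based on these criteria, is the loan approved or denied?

Total monthly debts = (390 + 2,320 + 1,685) = 4,395. DTI: 4,395 ÷ 9,750 = 45.1%, exceeds the 43% cap
Employment 69 ≥ 6 months
Credit score 730 ≥ 600 (meets)
Liquid reserves cover 20,730/1,685 = 12.3 months — ≥ 3 required
Fails on DTI.

Denied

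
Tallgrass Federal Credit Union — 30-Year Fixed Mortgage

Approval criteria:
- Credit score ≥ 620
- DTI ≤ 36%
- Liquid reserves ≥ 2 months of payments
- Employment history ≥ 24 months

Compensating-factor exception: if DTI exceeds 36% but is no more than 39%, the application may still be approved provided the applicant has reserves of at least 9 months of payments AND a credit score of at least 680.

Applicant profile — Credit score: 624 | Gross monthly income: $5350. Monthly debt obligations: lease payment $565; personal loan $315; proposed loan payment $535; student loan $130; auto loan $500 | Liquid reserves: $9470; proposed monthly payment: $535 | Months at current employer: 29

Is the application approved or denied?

Denied

Credit score 624 ≥ 620 (meets base)
Total debts = (565 + 315 + 535 + 130 + 500) = 2,045. DTI = 2,045/5,350 = 38.2% > 36% — standard DTI limit exceeded.
Liquid reserves cover 9,470/535 = 17.7 months — ≥ 2 required
Employment 29 ≥ 24 months
38.2% falls in the override range (36%–39%), so the compensating-factor test applies.
Reserves 17.7 ≥ 9 months; credit score 624 < 680.
Override conditions not both satisfied; exception does not apply.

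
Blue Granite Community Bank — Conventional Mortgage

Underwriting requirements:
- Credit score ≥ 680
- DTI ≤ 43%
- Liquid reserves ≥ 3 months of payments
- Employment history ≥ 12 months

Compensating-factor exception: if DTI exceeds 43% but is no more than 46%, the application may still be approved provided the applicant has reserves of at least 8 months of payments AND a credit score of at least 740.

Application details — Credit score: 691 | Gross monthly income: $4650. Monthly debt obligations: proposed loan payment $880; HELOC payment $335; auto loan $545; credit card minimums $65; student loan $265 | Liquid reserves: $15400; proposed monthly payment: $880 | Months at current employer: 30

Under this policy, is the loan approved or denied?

Denied

Credit score 691 ≥ 680 (meets base)
Total debts = (880 + 335 + 545 + 65 + 265) = 2,090. DTI: 2,090 ÷ 4,650 = 44.9%, over the 43% base limit.
Liquid reserves cover 15,400/880 = 17.5 months — ≥ 3 required
Employment 30 ≥ 12 months
DTI 44.9% is within the 43%–46% exception band; checking compensating factors.
Override check — reserves: 17.5 mo (ok); score: 691 (below 740).
Override conditions not both satisfied; exception does not apply.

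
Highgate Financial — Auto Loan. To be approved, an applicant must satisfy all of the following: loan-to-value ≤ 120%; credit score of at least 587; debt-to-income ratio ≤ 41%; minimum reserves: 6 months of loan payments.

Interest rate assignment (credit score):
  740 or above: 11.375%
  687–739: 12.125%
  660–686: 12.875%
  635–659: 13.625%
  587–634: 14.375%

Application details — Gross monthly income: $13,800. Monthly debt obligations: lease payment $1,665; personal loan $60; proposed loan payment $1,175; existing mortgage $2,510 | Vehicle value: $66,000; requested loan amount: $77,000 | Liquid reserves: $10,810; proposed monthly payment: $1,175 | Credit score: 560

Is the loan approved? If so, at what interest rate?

Denied

Credit score 560 < 587 (below minimum)
Reserves = 10,810/1,175 = 9.2 months ≥ 6
Loan-to-value = 77,000/66,000 = 116.7% — pass (120% max)
Total monthly debts = (1,665 + 60 + 1,175 + 2,510) = 5,410. DTI: 5,410 ÷ 13,800 = 39.2%, within the 41% cap
Not all requirements met → denied.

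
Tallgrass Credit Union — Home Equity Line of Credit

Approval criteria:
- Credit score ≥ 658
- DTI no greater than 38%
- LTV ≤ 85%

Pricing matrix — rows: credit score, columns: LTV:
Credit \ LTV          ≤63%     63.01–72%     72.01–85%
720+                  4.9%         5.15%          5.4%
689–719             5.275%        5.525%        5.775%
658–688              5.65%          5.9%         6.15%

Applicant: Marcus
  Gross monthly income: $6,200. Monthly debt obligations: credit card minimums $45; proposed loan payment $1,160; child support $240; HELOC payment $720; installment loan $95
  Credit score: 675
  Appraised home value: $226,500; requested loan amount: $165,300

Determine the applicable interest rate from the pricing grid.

Credit score 675 ≥ 658; Total monthly debts = (45 + 1,160 + 240 + 720 + 95) = 2,260. Debt-to-income = 2,260/6,200 = 36.5% — meets 38% limit
Loan-to-value = 165,300/226,500 = 73% — pass (85% max)
Score 675 is in the 658–688 band; LTV 73% is in the 72.01–85% band → 6.15%.

6.15%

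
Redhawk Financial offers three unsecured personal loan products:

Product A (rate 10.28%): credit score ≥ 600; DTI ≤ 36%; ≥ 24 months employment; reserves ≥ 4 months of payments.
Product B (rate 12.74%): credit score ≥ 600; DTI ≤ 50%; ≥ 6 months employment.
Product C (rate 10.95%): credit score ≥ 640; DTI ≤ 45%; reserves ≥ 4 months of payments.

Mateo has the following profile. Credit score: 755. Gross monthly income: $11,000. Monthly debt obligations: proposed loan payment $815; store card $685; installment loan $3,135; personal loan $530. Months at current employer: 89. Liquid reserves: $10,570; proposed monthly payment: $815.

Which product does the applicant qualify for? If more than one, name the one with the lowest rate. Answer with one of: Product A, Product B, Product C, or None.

Total debts = (815 + 685 + 3,135 + 530) = 5,165; DTI = 5,165/11,000 = 47%.
Reserves = 10,570/815 = 13.0 months.
Product A: score 755 ≥ 600; DTI 47% > 36%; employment 89 ≥ 24 mo; reserves 13.0 ≥ 4 mo → does not qualify.
Product B: score 755 ≥ 600; DTI 47% ≤ 50%; employment 89 ≥ 6 mo → qualifies.
Product C: score 755 ≥ 640; DTI 47% > 45%; reserves 13.0 ≥ 4 mo → does not qualify.

Product B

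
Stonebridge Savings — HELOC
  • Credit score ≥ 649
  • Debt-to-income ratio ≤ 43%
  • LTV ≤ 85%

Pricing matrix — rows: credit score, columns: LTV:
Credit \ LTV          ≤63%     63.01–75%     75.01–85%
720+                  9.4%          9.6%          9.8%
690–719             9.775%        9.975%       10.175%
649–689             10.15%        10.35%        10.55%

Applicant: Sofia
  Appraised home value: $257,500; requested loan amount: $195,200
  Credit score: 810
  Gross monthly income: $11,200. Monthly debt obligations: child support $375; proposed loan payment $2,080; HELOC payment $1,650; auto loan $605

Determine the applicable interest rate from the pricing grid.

Credit score 810 ≥ 649; Total monthly debts = (375 + 2,080 + 1,650 + 605) = 4,710. DTI: 4,710 ÷ 11,200 = 42.1%, within the 43% cap
LTV: 195,200 ÷ 257,500 = 75.8%, within 85% cap
Score 810 is in the 720+ band; LTV 75.8% is in the 75.01–85% band → 9.8%.

9.8%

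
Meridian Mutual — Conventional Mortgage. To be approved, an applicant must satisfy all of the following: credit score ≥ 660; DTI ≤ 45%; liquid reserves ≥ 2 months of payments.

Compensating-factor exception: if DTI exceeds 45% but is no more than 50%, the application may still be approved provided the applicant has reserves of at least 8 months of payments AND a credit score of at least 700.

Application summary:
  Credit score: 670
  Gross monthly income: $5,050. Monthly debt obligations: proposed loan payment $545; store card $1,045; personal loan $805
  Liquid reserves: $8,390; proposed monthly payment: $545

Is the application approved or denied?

Denied

Credit score 670 ≥ 660 (meets base)
Total debts = (545 + 1,045 + 805) = 2,395. DTI = 2,395/5,050 = 47.4% > 45% — standard DTI limit exceeded.
Liquid reserves cover 8,390/545 = 15.4 months — ≥ 2 required
47.4% falls in the override range (45%–50%), so the compensating-factor test applies.
Override check — reserves: 15.4 mo (ok); score: 670 (below 700).
Override conditions not both satisfied; exception does not apply.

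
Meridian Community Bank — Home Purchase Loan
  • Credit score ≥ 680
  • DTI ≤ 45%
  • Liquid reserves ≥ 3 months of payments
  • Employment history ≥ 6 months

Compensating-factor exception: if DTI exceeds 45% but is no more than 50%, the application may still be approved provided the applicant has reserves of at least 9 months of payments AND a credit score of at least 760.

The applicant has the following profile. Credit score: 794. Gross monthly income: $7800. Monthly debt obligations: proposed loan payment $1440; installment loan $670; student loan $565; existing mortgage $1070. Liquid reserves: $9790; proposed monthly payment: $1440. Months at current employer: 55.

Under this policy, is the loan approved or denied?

Denied

Credit score 794 ≥ 680 (meets base)
Total debts = (1,440 + 670 + 565 + 1,070) = 3,745. DTI = 3,745/7,800 = 48% > 45% — standard DTI limit exceeded.
Reserves: 9,790 ÷ 1,440 = 6.8 months (meets 3-month minimum)
Employment 55 ≥ 6 months
48% falls in the override range (45%–50%), so the compensating-factor test applies.
Override check — reserves: 6.8 mo (short of 9); score: 794 (ok).
Compensating-factor requirement not fully met.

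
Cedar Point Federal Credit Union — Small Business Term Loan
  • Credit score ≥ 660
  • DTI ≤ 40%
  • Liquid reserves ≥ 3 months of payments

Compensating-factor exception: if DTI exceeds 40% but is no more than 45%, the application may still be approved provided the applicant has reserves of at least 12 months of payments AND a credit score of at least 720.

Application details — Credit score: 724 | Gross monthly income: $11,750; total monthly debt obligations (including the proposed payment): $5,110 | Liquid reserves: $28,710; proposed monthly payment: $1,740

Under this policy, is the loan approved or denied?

Approved

Credit score 724 ≥ 660 (meets base)
DTI: 5,110 ÷ 11,750 = 43.5%, over the 40% base limit.
Liquid reserves cover 28,710/1,740 = 16.5 months — ≥ 3 required
DTI 43.5% is within the 40%–45% exception band; checking compensating factors.
Reserves 16.5 ≥ 12 months; credit score 724 ≥ 720.
Both compensating conditions met → exception applies.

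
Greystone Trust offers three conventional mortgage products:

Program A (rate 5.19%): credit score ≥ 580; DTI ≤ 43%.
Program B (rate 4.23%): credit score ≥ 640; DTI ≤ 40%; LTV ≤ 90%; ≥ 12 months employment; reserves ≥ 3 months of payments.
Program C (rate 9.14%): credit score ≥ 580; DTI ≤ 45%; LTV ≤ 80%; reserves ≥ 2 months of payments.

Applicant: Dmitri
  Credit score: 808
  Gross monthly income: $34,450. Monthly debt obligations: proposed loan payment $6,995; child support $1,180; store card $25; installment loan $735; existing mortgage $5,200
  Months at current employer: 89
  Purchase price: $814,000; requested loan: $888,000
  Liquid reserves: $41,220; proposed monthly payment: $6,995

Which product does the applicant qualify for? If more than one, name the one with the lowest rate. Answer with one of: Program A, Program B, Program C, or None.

Program A

Total debts = (6,995 + 1,180 + 25 + 735 + 5,200) = 14,135; DTI = 14,135/34,450 = 41%.
LTV = 888,000/814,000 = 109.1%.
Reserves = 41,220/6,995 = 5.9 months.
Program A: score 808 ≥ 580; DTI 41% ≤ 43% → qualifies.
Program B: score 808 ≥ 640; DTI 41% > 40%; LTV 109.1% > 90%; employment 89 ≥ 12 mo; reserves 5.9 ≥ 3 mo → does not qualify.
Program C: score 808 ≥ 580; DTI 41% ≤ 45%; LTV 109.1% > 80%; reserves 5.9 ≥ 2 mo → does not qualify.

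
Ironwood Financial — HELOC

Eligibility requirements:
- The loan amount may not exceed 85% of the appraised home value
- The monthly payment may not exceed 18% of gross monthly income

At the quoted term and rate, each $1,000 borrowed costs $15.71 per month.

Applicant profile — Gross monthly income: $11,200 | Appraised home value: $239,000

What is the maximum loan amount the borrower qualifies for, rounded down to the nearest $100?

Payment cap: 18% × $11,200 = $2,016/month.
At $15.71 per $1,000, that supports 2,016/15.71 × 1,000 ≈ $128,325 → $128,300.
LTV cap: 85% × $239,000 = $203,150 → $203,100.
Binding constraint: payment-to-income.

$128,300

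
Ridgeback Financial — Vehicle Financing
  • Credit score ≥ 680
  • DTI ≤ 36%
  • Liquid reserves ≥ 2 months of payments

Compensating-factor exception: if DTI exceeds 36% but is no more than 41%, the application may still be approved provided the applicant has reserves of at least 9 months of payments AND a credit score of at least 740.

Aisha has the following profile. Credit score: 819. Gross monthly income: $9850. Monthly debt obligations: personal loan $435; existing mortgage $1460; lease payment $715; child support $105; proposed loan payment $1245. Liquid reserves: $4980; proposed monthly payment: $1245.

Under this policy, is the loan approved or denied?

Credit score 819 ≥ 680 (meets base)
Total debts = (435 + 1,460 + 715 + 105 + 1,245) = 3,960. DTI = 3,960/9,850 = 40.2% > 36% — standard DTI limit exceeded.
Liquid reserves cover 4,980/1,245 = 4.0 months — ≥ 2 required
DTI 40.2% is within the 36%–41% exception band; checking compensating factors.
Override check — reserves: 4.0 mo (short of 9); score: 819 (ok).
Compensating-factor requirement not fully met.

Denied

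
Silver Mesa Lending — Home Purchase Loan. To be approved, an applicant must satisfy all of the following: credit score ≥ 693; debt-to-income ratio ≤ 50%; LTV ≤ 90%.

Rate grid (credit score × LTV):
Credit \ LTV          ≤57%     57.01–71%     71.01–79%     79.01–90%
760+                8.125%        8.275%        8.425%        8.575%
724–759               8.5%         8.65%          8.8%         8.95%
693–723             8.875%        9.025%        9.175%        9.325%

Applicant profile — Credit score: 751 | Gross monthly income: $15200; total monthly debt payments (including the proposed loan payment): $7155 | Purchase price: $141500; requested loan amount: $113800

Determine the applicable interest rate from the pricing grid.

8.95%

Credit score 751 ≥ 693; DTI = 7,155/15,200 = 47.1% ≤ 50%
LTV: 113,800 ÷ 141,500 = 80.4%, within 90% cap
Credit 751 → row 724–759; LTV 80.4% → column 79.01–90%. Grid cell → 8.95%.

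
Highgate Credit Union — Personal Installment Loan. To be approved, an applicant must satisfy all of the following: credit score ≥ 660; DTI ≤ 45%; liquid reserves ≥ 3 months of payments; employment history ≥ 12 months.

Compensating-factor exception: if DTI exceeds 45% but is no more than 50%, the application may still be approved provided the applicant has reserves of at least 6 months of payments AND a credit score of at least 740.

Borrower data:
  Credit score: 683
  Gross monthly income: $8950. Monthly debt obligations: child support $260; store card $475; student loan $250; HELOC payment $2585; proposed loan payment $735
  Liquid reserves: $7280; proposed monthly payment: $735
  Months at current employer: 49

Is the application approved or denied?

Credit score 683 ≥ 660 (meets base)
Total debts = (260 + 475 + 250 + 2,585 + 735) = 4,305. DTI = 4,305/8,950 = 48.1% > 45% — standard DTI limit exceeded.
Reserves = 7,280/735 = 9.9 months ≥ 3
Employment 49 ≥ 12 months
DTI 48.1% is within the 45%–50% exception band; checking compensating factors.
Reserves 9.9 ≥ 6 months; credit score 683 < 740.
Override conditions not both satisfied; exception does not apply.

Denied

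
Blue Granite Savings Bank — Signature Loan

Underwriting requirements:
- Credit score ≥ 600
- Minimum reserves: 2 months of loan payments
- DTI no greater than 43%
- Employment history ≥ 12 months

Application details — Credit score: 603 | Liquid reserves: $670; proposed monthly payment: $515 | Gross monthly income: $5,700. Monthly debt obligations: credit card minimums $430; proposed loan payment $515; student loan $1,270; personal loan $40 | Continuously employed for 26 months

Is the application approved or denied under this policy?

Credit score 603 ≥ 600 (meets)
Reserves: 670 ÷ 515 = 1.3 months (below 2-month minimum)
Total monthly debts = (430 + 515 + 1,270 + 40) = 2,255. DTI = 2,255/5,700 = 39.6% ≤ 43%
Employment 26 ≥ 12 months
Fails on reserves.

Denied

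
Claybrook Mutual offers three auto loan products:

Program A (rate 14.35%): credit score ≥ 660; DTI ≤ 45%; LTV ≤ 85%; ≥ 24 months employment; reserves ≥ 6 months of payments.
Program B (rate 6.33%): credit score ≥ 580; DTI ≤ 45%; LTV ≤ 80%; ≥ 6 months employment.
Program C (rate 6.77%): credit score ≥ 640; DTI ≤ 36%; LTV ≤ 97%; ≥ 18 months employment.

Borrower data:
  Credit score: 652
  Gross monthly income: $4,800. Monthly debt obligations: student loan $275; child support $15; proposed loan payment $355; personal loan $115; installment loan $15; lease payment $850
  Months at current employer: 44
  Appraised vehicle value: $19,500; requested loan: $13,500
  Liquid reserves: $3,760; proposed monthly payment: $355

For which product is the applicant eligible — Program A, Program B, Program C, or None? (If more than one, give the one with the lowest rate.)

Program B

Total debts = (275 + 15 + 355 + 115 + 15 + 850) = 1,625; DTI = 1,625/4,800 = 33.9%.
LTV = 13,500/19,500 = 69.2%.
Reserves = 3,760/355 = 10.6 months.
Program A: score 652 < 660; DTI 33.9% ≤ 45%; LTV 69.2% ≤ 85%; employment 44 ≥ 24 mo; reserves 10.6 ≥ 6 mo → does not qualify.
Program B: score 652 ≥ 580; DTI 33.9% ≤ 45%; LTV 69.2% ≤ 80%; employment 44 ≥ 6 mo → qualifies.
Program C: score 652 ≥ 640; DTI 33.9% ≤ 36%; LTV 69.2% ≤ 97%; employment 44 ≥ 18 mo → qualifies.
Qualifying: Program B, Program C. Lowest rate is 6.33% → Program B.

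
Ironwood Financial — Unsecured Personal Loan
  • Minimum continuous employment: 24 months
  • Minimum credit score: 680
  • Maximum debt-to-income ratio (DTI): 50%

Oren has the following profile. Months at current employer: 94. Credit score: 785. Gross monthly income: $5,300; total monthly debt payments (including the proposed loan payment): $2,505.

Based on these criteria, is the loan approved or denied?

Employment 94 ≥ 24 months
Credit score 785 ≥ 680 (meets)
DTI = 2,505/5,300 = 47.3% ≤ 50%
All criteria satisfied.

Approved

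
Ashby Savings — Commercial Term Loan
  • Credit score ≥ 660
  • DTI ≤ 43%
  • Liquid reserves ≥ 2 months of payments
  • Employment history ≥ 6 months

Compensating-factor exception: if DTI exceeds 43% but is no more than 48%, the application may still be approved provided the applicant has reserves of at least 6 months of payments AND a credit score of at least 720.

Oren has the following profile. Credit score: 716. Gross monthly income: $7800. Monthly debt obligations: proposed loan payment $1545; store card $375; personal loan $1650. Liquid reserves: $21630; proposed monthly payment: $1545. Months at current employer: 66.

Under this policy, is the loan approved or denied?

Credit score 716 ≥ 660 (meets base)
Total debts = (1,545 + 375 + 1,650) = 3,570. DTI: 3,570 ÷ 7,800 = 45.8%, over the 43% base limit.
Reserves: 21,630 ÷ 1,545 = 14.0 months (meets 2-month minimum)
Employment 66 ≥ 6 months
DTI 45.8% is within the 43%–48% exception band; checking compensating factors.
Reserves 14.0 ≥ 6 months; credit score 716 < 720.
Override conditions not both satisfied; exception does not apply.

Denied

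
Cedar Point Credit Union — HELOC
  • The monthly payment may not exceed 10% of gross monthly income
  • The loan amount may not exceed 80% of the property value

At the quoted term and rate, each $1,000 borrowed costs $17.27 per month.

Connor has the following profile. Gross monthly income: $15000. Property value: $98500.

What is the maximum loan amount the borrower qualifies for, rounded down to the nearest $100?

Payment cap: 10% × $15,000 = $1,500/month.
At $17.27 per $1,000, that supports 1,500/17.27 × 1,000 ≈ $86,855 → $86,800.
LTV cap: 80% × $98,500 = $78,800 → $78,800.
Binding constraint: loan-to-value.

$78,800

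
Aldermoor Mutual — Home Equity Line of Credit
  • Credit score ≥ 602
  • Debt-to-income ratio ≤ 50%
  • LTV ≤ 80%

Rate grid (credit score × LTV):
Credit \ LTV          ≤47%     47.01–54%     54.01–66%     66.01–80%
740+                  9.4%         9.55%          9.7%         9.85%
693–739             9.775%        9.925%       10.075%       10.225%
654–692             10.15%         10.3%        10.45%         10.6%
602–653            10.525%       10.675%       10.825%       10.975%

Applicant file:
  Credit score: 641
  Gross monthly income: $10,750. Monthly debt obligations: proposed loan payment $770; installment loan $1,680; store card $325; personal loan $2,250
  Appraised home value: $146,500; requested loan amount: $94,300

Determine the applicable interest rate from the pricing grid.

Credit score 641 ≥ 602; Total monthly debts = (770 + 1,680 + 325 + 2,250) = 5,025. DTI = 5,025/10,750 = 46.7% ≤ 50%
LTV = 94,300/146,500 = 64.4% ≤ 80%
Credit 641 → row 602–653; LTV 64.4% → column 54.01–66%. Grid cell → 10.825%.

10.825%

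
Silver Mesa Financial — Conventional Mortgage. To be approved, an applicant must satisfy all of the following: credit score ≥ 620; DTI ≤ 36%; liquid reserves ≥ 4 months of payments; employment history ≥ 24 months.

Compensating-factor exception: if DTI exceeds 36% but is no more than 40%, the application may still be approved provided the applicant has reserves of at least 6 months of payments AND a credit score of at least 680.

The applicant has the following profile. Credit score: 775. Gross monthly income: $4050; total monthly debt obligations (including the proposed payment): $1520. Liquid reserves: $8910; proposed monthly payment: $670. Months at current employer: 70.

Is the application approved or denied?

Credit score 775 ≥ 620 (meets base)
DTI: 1,520 ÷ 4,050 = 37.5%, over the 36% base limit.
Reserves = 8,910/670 = 13.3 months ≥ 4
Employment 70 ≥ 24 months
37.5% falls in the override range (36%–40%), so the compensating-factor test applies.
Override check — reserves: 13.3 mo (ok); score: 775 (ok).
Both compensating conditions met → exception applies.

Approved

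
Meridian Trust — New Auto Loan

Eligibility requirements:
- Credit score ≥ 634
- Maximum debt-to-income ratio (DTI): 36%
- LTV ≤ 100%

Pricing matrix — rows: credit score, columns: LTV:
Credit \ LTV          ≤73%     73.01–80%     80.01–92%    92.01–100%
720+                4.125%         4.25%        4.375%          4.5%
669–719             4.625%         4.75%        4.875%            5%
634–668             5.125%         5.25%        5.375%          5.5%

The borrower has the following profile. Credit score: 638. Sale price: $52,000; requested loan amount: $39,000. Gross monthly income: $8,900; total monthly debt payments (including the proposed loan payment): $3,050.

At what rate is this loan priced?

Credit score 638 ≥ 634; DTI = 3,050/8,900 = 34.3% ≤ 36%
LTV = 39,000/52,000 = 75% ≤ 100%
Credit 638 → row 634–668; LTV 75% → column 73.01–80%. Grid cell → 5.25%.

5.25%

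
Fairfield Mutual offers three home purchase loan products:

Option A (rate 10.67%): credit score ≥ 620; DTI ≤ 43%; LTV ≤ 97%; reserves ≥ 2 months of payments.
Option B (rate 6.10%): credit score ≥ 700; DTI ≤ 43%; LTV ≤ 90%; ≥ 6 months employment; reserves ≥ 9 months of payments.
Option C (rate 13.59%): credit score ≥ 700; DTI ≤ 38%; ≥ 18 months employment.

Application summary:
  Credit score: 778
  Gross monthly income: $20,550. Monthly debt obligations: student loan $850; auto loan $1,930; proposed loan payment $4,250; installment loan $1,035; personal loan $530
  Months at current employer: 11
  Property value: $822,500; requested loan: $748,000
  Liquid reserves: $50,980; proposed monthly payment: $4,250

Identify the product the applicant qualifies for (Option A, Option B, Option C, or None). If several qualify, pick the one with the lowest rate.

Option A

Total debts = (850 + 1,930 + 4,250 + 1,035 + 530) = 8,595; DTI = 8,595/20,550 = 41.8%.
LTV = 748,000/822,500 = 90.9%.
Reserves = 50,980/4,250 = 12.0 months.
Option A: score 778 ≥ 620; DTI 41.8% ≤ 43%; LTV 90.9% ≤ 97%; reserves 12.0 ≥ 2 mo → qualifies.
Option B: score 778 ≥ 700; DTI 41.8% ≤ 43%; LTV 90.9% > 90%; employment 11 ≥ 6 mo; reserves 12.0 ≥ 9 mo → does not qualify.
Option C: score 778 ≥ 700; DTI 41.8% > 38%; employment 11 < 18 mo → does not qualify.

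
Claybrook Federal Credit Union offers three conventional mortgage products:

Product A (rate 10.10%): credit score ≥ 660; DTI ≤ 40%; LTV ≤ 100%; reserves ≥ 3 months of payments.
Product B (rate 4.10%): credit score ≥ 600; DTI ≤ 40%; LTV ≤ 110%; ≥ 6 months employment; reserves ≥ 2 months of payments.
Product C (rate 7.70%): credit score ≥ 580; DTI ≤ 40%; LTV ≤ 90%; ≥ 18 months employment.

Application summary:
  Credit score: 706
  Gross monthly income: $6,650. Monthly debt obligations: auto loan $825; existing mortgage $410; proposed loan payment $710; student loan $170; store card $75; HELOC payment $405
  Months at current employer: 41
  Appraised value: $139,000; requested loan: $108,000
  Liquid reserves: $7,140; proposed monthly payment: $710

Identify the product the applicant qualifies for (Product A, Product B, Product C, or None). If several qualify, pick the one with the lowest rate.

Total debts = (825 + 410 + 710 + 170 + 75 + 405) = 2,595; DTI = 2,595/6,650 = 39%.
LTV = 108,000/139,000 = 77.7%.
Reserves = 7,140/710 = 10.1 months.
Product A: score 706 ≥ 660; DTI 39% ≤ 40%; LTV 77.7% ≤ 100%; reserves 10.1 ≥ 3 mo → qualifies.
Product B: score 706 ≥ 600; DTI 39% ≤ 40%; LTV 77.7% ≤ 110%; employment 41 ≥ 6 mo; reserves 10.1 ≥ 2 mo → qualifies.
Product C: score 706 ≥ 580; DTI 39% ≤ 40%; LTV 77.7% ≤ 90%; employment 41 ≥ 18 mo → qualifies.
Qualifying: Product A, Product B, Product C. Lowest rate is 4.10% → Product B.

Product B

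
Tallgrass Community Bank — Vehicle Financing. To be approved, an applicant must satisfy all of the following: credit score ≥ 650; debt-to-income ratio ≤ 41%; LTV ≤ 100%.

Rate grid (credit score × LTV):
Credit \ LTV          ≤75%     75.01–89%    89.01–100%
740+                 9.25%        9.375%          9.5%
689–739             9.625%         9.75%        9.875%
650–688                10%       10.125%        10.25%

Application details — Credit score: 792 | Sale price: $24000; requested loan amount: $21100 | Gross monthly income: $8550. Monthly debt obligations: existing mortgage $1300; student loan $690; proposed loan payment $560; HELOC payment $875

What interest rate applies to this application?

Credit score 792 ≥ 650; Total monthly debts = (1,300 + 690 + 560 + 875) = 3,425. Debt-to-income = 3,425/8,550 = 40.1% — meets 41% limit
Loan-to-value = 21,100/24,000 = 87.9% — pass (100% max)
Row: 792 falls in 740+. Column: 87.9% falls in 75.01–89%. Rate = 9.375%.

9.375%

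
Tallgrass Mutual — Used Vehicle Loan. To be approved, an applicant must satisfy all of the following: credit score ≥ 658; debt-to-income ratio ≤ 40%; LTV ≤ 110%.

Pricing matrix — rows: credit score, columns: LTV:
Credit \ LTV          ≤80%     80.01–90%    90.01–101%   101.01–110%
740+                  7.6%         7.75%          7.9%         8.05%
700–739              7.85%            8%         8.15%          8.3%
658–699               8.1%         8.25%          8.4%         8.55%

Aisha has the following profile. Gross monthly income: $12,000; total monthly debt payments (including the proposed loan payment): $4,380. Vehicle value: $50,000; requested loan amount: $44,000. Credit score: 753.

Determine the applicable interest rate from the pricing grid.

7.75%

Credit score 753 ≥ 658; Debt-to-income = 4,380/12,000 = 36.5% — meets 40% limit
LTV: 44,000 ÷ 50,000 = 88%, within 110% cap
Row: 753 falls in 740+. Column: 88% falls in 80.01–90%. Rate = 7.75%.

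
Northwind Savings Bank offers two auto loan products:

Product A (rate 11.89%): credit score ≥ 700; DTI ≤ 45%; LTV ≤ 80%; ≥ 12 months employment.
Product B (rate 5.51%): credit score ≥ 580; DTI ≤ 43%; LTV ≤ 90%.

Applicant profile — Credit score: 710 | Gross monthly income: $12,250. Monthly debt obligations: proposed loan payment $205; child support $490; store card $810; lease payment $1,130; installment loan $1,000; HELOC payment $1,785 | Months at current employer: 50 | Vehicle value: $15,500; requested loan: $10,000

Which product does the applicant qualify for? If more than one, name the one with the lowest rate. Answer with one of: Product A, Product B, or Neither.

Product A

Total debts = (205 + 490 + 810 + 1,130 + 1,000 + 1,785) = 5,420; DTI = 5,420/12,250 = 44.2%.
LTV = 10,000/15,500 = 64.5%.
Product A: score 710 ≥ 700; DTI 44.2% ≤ 45%; LTV 64.5% ≤ 80%; employment 50 ≥ 12 mo → qualifies.
Product B: score 710 ≥ 580; DTI 44.2% > 43%; LTV 64.5% ≤ 90% → does not qualify.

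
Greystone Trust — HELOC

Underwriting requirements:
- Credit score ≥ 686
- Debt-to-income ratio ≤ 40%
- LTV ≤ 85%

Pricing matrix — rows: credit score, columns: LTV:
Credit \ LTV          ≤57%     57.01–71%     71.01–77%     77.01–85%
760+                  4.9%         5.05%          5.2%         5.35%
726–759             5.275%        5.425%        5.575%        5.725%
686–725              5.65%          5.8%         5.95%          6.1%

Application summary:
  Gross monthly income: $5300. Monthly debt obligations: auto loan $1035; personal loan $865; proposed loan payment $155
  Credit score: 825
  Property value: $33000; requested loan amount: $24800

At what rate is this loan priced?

5.2%

Credit score 825 ≥ 686; Total monthly debts = (1,035 + 865 + 155) = 2,055. DTI = 2,055/5,300 = 38.8% ≤ 40%
Loan-to-value = 24,800/33,000 = 75.2% — pass (85% max)
Credit 825 → row 760+; LTV 75.2% → column 71.01–77%. Grid cell → 5.2%.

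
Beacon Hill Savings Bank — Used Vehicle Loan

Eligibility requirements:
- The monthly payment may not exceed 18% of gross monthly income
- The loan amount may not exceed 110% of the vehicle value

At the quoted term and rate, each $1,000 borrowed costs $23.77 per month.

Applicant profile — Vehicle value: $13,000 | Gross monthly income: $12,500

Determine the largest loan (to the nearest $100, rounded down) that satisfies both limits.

Payment cap: 18% × $12,500 = $2,250/month.
At $23.77 per $1,000, that supports 2,250/23.77 × 1,000 ≈ $94,657 → $94,600.
LTV cap: 110% × $13,000 = $14,300 → $14,300.
Binding constraint: loan-to-value.

$14,300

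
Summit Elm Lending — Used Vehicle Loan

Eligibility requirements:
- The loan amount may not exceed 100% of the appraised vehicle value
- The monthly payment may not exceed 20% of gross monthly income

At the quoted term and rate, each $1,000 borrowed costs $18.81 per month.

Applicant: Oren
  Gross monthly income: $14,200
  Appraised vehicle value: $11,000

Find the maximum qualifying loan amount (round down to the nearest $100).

Payment cap: 20% × $14,200 = $2,840/month.
At $18.81 per $1,000, that supports 2,840/18.81 × 1,000 ≈ $150,983 → $150,900.
LTV cap: 100% × $11,000 = $11,000 → $11,000.
Binding constraint: loan-to-value.

$11,000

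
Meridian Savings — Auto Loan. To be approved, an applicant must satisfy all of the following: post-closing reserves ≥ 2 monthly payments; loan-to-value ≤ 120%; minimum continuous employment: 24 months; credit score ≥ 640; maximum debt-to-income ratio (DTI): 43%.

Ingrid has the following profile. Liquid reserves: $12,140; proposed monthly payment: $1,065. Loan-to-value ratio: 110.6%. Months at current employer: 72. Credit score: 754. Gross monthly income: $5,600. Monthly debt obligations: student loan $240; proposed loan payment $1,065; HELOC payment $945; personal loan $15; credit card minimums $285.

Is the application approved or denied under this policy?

Denied

Reserves: 12,140 ÷ 1,065 = 11.4 months (meets 2-month minimum)
LTV 110.6% ≤ 120%
Employment 72 ≥ 24 months
Credit score 754 ≥ 640 (meets)
Total monthly debts = (240 + 1,065 + 945 + 15 + 285) = 2,550. DTI = 2,550/5,600 = 45.5% > 43%
Fails on DTI.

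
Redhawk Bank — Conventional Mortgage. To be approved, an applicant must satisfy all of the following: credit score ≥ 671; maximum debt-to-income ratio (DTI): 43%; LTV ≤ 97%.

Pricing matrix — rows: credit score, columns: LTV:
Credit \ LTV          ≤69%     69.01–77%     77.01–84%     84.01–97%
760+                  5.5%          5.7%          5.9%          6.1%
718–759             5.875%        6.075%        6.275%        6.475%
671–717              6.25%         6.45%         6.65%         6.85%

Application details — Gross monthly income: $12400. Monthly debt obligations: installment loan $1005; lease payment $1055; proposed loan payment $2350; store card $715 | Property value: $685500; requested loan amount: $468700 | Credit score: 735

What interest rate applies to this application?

Credit score 735 ≥ 671; Total monthly debts = (1,005 + 1,055 + 2,350 + 715) = 5,125. DTI = 5,125/12,400 = 41.3% ≤ 43%
LTV = 468,700/685,500 = 68.4% ≤ 97%
Credit 735 → row 718–759; LTV 68.4% → column ≤69%. Grid cell → 5.875%.

5.875%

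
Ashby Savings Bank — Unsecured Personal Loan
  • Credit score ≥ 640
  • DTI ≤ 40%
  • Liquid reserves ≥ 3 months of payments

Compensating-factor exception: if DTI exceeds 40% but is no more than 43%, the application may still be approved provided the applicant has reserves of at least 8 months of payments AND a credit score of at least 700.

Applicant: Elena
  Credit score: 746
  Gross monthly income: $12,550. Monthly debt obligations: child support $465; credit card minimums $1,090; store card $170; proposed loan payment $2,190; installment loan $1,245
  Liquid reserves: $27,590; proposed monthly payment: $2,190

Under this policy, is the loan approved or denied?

Approved

Credit score 746 ≥ 640 (meets base)
Total debts = (465 + 1,090 + 170 + 2,190 + 1,245) = 5,160. DTI: 5,160 ÷ 12,550 = 41.1%, over the 40% base limit.
Liquid reserves cover 27,590/2,190 = 12.6 months — ≥ 3 required
DTI 41.1% is within the 40%–43% exception band; checking compensating factors.
Override check — reserves: 12.6 mo (ok); score: 746 (ok).
Both compensating conditions met → exception applies.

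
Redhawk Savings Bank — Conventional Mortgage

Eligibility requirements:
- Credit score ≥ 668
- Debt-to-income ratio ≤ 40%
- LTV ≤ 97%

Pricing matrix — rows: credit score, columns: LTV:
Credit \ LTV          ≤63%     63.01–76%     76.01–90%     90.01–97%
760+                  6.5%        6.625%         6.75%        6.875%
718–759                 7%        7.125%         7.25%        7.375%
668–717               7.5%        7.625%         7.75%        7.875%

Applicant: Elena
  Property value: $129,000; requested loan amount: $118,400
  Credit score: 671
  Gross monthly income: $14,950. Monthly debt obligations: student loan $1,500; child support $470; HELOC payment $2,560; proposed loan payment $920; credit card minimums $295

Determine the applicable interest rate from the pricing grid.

Credit score 671 ≥ 668; Total monthly debts = (1,500 + 470 + 2,560 + 920 + 295) = 5,745. DTI = 5,745/14,950 = 38.4% ≤ 40%
LTV: 118,400 ÷ 129,000 = 91.8%, within 97% cap
Row: 671 falls in 668–717. Column: 91.8% falls in 90.01–97%. Rate = 7.875%.

7.875%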